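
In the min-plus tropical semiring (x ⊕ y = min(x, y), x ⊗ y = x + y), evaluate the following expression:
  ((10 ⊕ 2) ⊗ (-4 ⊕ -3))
((10 ⊕ 2) ⊗ (-4 ⊕ -3)) = -2

Expand innermost to outermost. Recall ⊕ takes the minimum of its arguments and ⊗ takes their sum. Working out the expression ((10 ⊕ 2) ⊗ (-4 ⊕ -3)) gives -2.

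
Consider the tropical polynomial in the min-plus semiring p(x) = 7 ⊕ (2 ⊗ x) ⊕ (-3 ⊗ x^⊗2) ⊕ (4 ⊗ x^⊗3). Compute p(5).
p(5) = 7

A tropical monomial a ⊗ x^⊗i evaluates to a + i · x. Evaluating each term at x = 5:
  Term 0 contributes 7 + 0 · 5 = 7
  Term 1 contributes 2 + 1 · 5 = 7
  Term 2 contributes -3 + 2 · 5 = 7
  Term 3 contributes 4 + 3 · 5 = 19
p(5) = ⊕ of these = min[7, 7, 7, 19] = 7.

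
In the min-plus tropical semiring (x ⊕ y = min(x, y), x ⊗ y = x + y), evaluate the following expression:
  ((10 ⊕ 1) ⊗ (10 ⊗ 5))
((10 ⊕ 1) ⊗ (10 ⊗ 5)) = 16

Expand innermost to outermost. Recall ⊕ takes the minimum of its arguments and ⊗ takes their sum. Working out the expression ((10 ⊕ 1) ⊗ (10 ⊗ 5)) gives 16.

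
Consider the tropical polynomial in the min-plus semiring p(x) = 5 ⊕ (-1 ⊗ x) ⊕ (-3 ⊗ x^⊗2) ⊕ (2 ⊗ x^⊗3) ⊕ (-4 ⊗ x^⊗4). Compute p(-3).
p(-3) = -16

A tropical monomial a ⊗ x^⊗i evaluates to a + i · x. Evaluating each term at x = -3:
  Term 0 contributes 5 + 0 · -3 = 5
  Term 1 contributes -1 + 1 · -3 = -4
  Term 2 contributes -3 + 2 · -3 = -9
  Term 3 contributes 2 + 3 · -3 = -7
  Term 4 contributes -4 + 4 · -3 = -16
p(-3) = ⊕ of these = min[5, -4, -9, -7, -16] = -16.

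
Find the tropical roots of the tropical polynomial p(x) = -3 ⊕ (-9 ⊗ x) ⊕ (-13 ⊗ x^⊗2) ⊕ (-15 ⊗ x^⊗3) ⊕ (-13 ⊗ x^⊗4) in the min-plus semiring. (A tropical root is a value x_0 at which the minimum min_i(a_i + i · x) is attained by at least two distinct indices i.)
Roots: {-2, 2, 4, 6}

Each tropical root is a break point of the lower envelope of the lines y = a_i + i · x (there are 5 lines, with slopes 0, 1, ..., 4). Only the lines that attain the minimum somewhere contribute to roots; other lines are dominated. Here the surviving (envelope) indices are i = 4, i = 3, i = 2, i = 1, i = 0.
Intersections between consecutive envelope lines give the roots: for adjacent envelope indices i < j the intersection is x = (a_i − a_j) / (j − i). Reading off the sorted break points: {-2, 2, 4, 6}.
Verification: at each break x_0, at least two indices attain the minimum of min_i(a_i + i · x_0).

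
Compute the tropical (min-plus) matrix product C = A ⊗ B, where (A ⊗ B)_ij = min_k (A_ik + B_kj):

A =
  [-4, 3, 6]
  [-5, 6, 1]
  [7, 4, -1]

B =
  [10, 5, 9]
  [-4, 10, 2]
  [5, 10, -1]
A ⊗ B =
  [-1, 1, 5]
  [2, 0, 0]
  [0, 9, -2]

Apply the min-plus product entry-by-entry:
  C[0][0] = min over k of (A[0][0] + B[0][0] = -4 + 10 = 6, A[0][1] + B[1][0] = 3 + -4 = -1, A[0][2] + B[2][0] = 6 + 5 = 11) = -1 (attained at k = 1)
  C[0][1] = min over k of (A[0][0] + B[0][1] = -4 + 5 = 1, A[0][1] + B[1][1] = 3 + 10 = 13, A[0][2] + B[2][1] = 6 + 10 = 16) = 1 (attained at k = 0)
  C[0][2] = min over k of (A[0][0] + B[0][2] = -4 + 9 = 5, A[0][1] + B[1][2] = 3 + 2 = 5, A[0][2] + B[2][2] = 6 + -1 = 5) = 5 (attained at k = 0)
  C[1][0] = min over k of (A[1][0] + B[0][0] = -5 + 10 = 5, A[1][1] + B[1][0] = 6 + -4 = 2, A[1][2] + B[2][0] = 1 + 5 = 6) = 2 (attained at k = 1)
  C[1][1] = min over k of (A[1][0] + B[0][1] = -5 + 5 = 0, A[1][1] + B[1][1] = 6 + 10 = 16, A[1][2] + B[2][1] = 1 + 10 = 11) = 0 (attained at k = 0)
  C[1][2] = min over k of (A[1][0] + B[0][2] = -5 + 9 = 4, A[1][1] + B[1][2] = 6 + 2 = 8, A[1][2] + B[2][2] = 1 + -1 = 0) = 0 (attained at k = 2)
  C[2][0] = min over k of (A[2][0] + B[0][0] = 7 + 10 = 17, A[2][1] + B[1][0] = 4 + -4 = 0, A[2][2] + B[2][0] = -1 + 5 = 4) = 0 (attained at k = 1)
  C[2][1] = min over k of (A[2][0] + B[0][1] = 7 + 5 = 12, A[2][1] + B[1][1] = 4 + 10 = 14, A[2][2] + B[2][1] = -1 + 10 = 9) = 9 (attained at k = 2)
  C[2][2] = min over k of (A[2][0] + B[0][2] = 7 + 9 = 16, A[2][1] + B[1][2] = 4 + 2 = 6, A[2][2] + B[2][2] = -1 + -1 = -2) = -2 (attained at k = 2)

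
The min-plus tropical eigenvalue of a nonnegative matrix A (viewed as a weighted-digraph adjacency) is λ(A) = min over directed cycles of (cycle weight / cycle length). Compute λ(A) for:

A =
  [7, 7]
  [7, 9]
λ(A) = 7

Enumerate directed cycles and compute their means (weight / length). Sample:
  cycle 0 → 0: weight = 7, length = 1, mean = 7/1 ≈ 7.000
  cycle 1 → 1: weight = 9, length = 1, mean = 9/1 ≈ 9.000
  cycle 0 → 1 → 0: weight = 14, length = 2, mean = 14/2 ≈ 7.000
  cycle 1 → 0 → 1: weight = 14, length = 2, mean = 14/2 ≈ 7.000
Minimum mean = 7.000, attained e.g. along the cycle 0 → 0 with weight 7 and length 1. So λ(A) = 7/1 = 7.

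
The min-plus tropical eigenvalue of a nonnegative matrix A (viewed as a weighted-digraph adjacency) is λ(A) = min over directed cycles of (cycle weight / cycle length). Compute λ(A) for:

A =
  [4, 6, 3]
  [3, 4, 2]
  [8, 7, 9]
λ(A) = 4

Enumerate directed cycles and compute their means (weight / length). Sample:
  cycle 0 → 0: weight = 4, length = 1, mean = 4/1 ≈ 4.000
  cycle 1 → 1: weight = 4, length = 1, mean = 4/1 ≈ 4.000
  cycle 2 → 2: weight = 9, length = 1, mean = 9/1 ≈ 9.000
  cycle 0 → 1 → 0: weight = 9, length = 2, mean = 9/2 ≈ 4.500
  cycle 0 → 2 → 0: weight = 11, length = 2, mean = 11/2 ≈ 5.500
  cycle 1 → 0 → 1: weight = 9, length = 2, mean = 9/2 ≈ 4.500
Minimum mean = 4.000, attained e.g. along the cycle 0 → 0 with weight 4 and length 1. So λ(A) = 4/1 = 4.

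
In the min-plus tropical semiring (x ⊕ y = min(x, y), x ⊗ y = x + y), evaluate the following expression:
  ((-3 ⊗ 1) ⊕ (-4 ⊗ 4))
((-3 ⊗ 1) ⊕ (-4 ⊗ 4)) = -2

Expand innermost to outermost. Recall ⊕ takes the minimum of its arguments and ⊗ takes their sum. Working out the expression ((-3 ⊗ 1) ⊕ (-4 ⊗ 4)) gives -2.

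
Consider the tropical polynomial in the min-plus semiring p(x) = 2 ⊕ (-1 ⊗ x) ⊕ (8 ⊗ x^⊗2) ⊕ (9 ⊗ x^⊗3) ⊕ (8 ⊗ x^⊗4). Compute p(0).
p(0) = -1

A tropical monomial a ⊗ x^⊗i evaluates to a + i · x. Evaluating each term at x = 0:
  Term 0 contributes 2 + 0 · 0 = 2
  Term 1 contributes -1 + 1 · 0 = -1
  Term 2 contributes 8 + 2 · 0 = 8
  Term 3 contributes 9 + 3 · 0 = 9
  Term 4 contributes 8 + 4 · 0 = 8
p(0) = ⊕ of these = min[2, -1, 8, 9, 8] = -1.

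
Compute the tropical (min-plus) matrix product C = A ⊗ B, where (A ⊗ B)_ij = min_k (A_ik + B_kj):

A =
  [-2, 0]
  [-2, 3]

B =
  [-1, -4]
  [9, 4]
A ⊗ B =
  [-3, -6]
  [-3, -6]

Apply the min-plus product entry-by-entry:
  C[0][0] = min over k of (A[0][0] + B[0][0] = -2 + -1 = -3, A[0][1] + B[1][0] = 0 + 9 = 9) = -3 (attained at k = 0)
  C[0][1] = min over k of (A[0][0] + B[0][1] = -2 + -4 = -6, A[0][1] + B[1][1] = 0 + 4 = 4) = -6 (attained at k = 0)
  C[1][0] = min over k of (A[1][0] + B[0][0] = -2 + -1 = -3, A[1][1] + B[1][0] = 3 + 9 = 12) = -3 (attained at k = 0)
  C[1][1] = min over k of (A[1][0] + B[0][1] = -2 + -4 = -6, A[1][1] + B[1][1] = 3 + 4 = 7) = -6 (attained at k = 0)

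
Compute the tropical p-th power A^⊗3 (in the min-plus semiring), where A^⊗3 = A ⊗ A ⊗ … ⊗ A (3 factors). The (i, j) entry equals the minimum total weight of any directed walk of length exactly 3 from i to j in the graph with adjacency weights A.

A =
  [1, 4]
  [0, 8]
A^⊗3 =
  [3, 6]
  [2, 5]

Each entry (A^⊗3)_ij equals the minimum over all length-3 walks i = v_0 → v_1 → … → v_3 = j of Σ_t A[v_t][v_{t+1}]. For example, for (i, j) = (0, 1) we minimise over 4 possible intermediate vertex sequences; the minimum is 6, attained along the walk 0 → 0 → 0 → 1.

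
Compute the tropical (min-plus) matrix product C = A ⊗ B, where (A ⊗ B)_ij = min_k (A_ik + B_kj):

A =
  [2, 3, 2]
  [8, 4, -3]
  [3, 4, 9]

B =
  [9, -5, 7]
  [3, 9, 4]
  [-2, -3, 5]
A ⊗ B =
  [0, -3, 7]
  [-5, -6, 2]
  [7, -2, 8]

Apply the min-plus product entry-by-entry:
  C[0][0] = min over k of (A[0][0] + B[0][0] = 2 + 9 = 11, A[0][1] + B[1][0] = 3 + 3 = 6, A[0][2] + B[2][0] = 2 + -2 = 0) = 0 (attained at k = 2)
  C[0][1] = min over k of (A[0][0] + B[0][1] = 2 + -5 = -3, A[0][1] + B[1][1] = 3 + 9 = 12, A[0][2] + B[2][1] = 2 + -3 = -1) = -3 (attained at k = 0)
  C[0][2] = min over k of (A[0][0] + B[0][2] = 2 + 7 = 9, A[0][1] + B[1][2] = 3 + 4 = 7, A[0][2] + B[2][2] = 2 + 5 = 7) = 7 (attained at k = 1)
  C[1][0] = min over k of (A[1][0] + B[0][0] = 8 + 9 = 17, A[1][1] + B[1][0] = 4 + 3 = 7, A[1][2] + B[2][0] = -3 + -2 = -5) = -5 (attained at k = 2)
  C[1][1] = min over k of (A[1][0] + B[0][1] = 8 + -5 = 3, A[1][1] + B[1][1] = 4 + 9 = 13, A[1][2] + B[2][1] = -3 + -3 = -6) = -6 (attained at k = 2)
  C[1][2] = min over k of (A[1][0] + B[0][2] = 8 + 7 = 15, A[1][1] + B[1][2] = 4 + 4 = 8, A[1][2] + B[2][2] = -3 + 5 = 2) = 2 (attained at k = 2)
  C[2][0] = min over k of (A[2][0] + B[0][0] = 3 + 9 = 12, A[2][1] + B[1][0] = 4 + 3 = 7, A[2][2] + B[2][0] = 9 + -2 = 7) = 7 (attained at k = 1)
  C[2][1] = min over k of (A[2][0] + B[0][1] = 3 + -5 = -2, A[2][1] + B[1][1] = 4 + 9 = 13, A[2][2] + B[2][1] = 9 + -3 = 6) = -2 (attained at k = 0)
  C[2][2] = min over k of (A[2][0] + B[0][2] = 3 + 7 = 10, A[2][1] + B[1][2] = 4 + 4 = 8, A[2][2] + B[2][2] = 9 + 5 = 14) = 8 (attained at k = 1)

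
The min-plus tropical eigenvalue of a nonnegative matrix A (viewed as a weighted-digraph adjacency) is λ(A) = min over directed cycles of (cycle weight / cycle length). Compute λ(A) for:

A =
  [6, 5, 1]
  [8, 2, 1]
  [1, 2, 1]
λ(A) = 1

Enumerate directed cycles and compute their means (weight / length). Sample:
  cycle 0 → 0: weight = 6, length = 1, mean = 6/1 ≈ 6.000
  cycle 1 → 1: weight = 2, length = 1, mean = 2/1 ≈ 2.000
  cycle 2 → 2: weight = 1, length = 1, mean = 1/1 ≈ 1.000
  cycle 0 → 1 → 0: weight = 13, length = 2, mean = 13/2 ≈ 6.500
  cycle 0 → 2 → 0: weight = 2, length = 2, mean = 2/2 ≈ 1.000
  cycle 1 → 0 → 1: weight = 13, length = 2, mean = 13/2 ≈ 6.500
Minimum mean = 1.000, attained e.g. along the cycle 2 → 2 with weight 1 and length 1. So λ(A) = 1/1 = 1.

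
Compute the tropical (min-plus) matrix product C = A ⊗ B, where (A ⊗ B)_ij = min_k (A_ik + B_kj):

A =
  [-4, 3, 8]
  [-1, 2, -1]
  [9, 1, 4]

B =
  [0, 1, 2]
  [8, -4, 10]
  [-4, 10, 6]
A ⊗ B =
  [-4, -3, -2]
  [-5, -2, 1]
  [0, -3, 10]

Apply the min-plus product entry-by-entry:
  C[0][0] = min over k of (A[0][0] + B[0][0] = -4 + 0 = -4, A[0][1] + B[1][0] = 3 + 8 = 11, A[0][2] + B[2][0] = 8 + -4 = 4) = -4 (attained at k = 0)
  C[0][1] = min over k of (A[0][0] + B[0][1] = -4 + 1 = -3, A[0][1] + B[1][1] = 3 + -4 = -1, A[0][2] + B[2][1] = 8 + 10 = 18) = -3 (attained at k = 0)
  C[0][2] = min over k of (A[0][0] + B[0][2] = -4 + 2 = -2, A[0][1] + B[1][2] = 3 + 10 = 13, A[0][2] + B[2][2] = 8 + 6 = 14) = -2 (attained at k = 0)
  C[1][0] = min over k of (A[1][0] + B[0][0] = -1 + 0 = -1, A[1][1] + B[1][0] = 2 + 8 = 10, A[1][2] + B[2][0] = -1 + -4 = -5) = -5 (attained at k = 2)
  C[1][1] = min over k of (A[1][0] + B[0][1] = -1 + 1 = 0, A[1][1] + B[1][1] = 2 + -4 = -2, A[1][2] + B[2][1] = -1 + 10 = 9) = -2 (attained at k = 1)
  C[1][2] = min over k of (A[1][0] + B[0][2] = -1 + 2 = 1, A[1][1] + B[1][2] = 2 + 10 = 12, A[1][2] + B[2][2] = -1 + 6 = 5) = 1 (attained at k = 0)
  C[2][0] = min over k of (A[2][0] + B[0][0] = 9 + 0 = 9, A[2][1] + B[1][0] = 1 + 8 = 9, A[2][2] + B[2][0] = 4 + -4 = 0) = 0 (attained at k = 2)
  C[2][1] = min over k of (A[2][0] + B[0][1] = 9 + 1 = 10, A[2][1] + B[1][1] = 1 + -4 = -3, A[2][2] + B[2][1] = 4 + 10 = 14) = -3 (attained at k = 1)
  C[2][2] = min over k of (A[2][0] + B[0][2] = 9 + 2 = 11, A[2][1] + B[1][2] = 1 + 10 = 11, A[2][2] + B[2][2] = 4 + 6 = 10) = 10 (attained at k = 2)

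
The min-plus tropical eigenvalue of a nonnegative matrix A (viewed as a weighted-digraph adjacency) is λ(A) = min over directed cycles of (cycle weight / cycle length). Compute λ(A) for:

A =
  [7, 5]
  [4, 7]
λ(A) = 9/2

Enumerate directed cycles and compute their means (weight / length). Sample:
  cycle 0 → 0: weight = 7, length = 1, mean = 7/1 ≈ 7.000
  cycle 1 → 1: weight = 7, length = 1, mean = 7/1 ≈ 7.000
  cycle 0 → 1 → 0: weight = 9, length = 2, mean = 9/2 ≈ 4.500
  cycle 1 → 0 → 1: weight = 9, length = 2, mean = 9/2 ≈ 4.500
Minimum mean = 4.500, attained e.g. along the cycle 0 → 1 → 0 with weight 9 and length 2. So λ(A) = 9/2 = 9/2.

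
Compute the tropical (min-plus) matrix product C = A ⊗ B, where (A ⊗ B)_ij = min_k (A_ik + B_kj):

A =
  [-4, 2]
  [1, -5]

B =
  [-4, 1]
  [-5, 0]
A ⊗ B =
  [-8, -3]
  [-10, -5]

Apply the min-plus product entry-by-entry:
  C[0][0] = min over k of (A[0][0] + B[0][0] = -4 + -4 = -8, A[0][1] + B[1][0] = 2 + -5 = -3) = -8 (attained at k = 0)
  C[0][1] = min over k of (A[0][0] + B[0][1] = -4 + 1 = -3, A[0][1] + B[1][1] = 2 + 0 = 2) = -3 (attained at k = 0)
  C[1][0] = min over k of (A[1][0] + B[0][0] = 1 + -4 = -3, A[1][1] + B[1][0] = -5 + -5 = -10) = -10 (attained at k = 1)
  C[1][1] = min over k of (A[1][0] + B[0][1] = 1 + 1 = 2, A[1][1] + B[1][1] = -5 + 0 = -5) = -5 (attained at k = 1)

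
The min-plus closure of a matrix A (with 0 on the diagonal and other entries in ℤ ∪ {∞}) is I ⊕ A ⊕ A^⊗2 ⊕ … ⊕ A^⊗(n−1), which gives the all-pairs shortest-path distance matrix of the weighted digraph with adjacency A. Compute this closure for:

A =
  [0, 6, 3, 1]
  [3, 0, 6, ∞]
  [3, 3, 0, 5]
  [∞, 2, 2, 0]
Closure =
  [0, 3, 3, 1]
  [3, 0, 6, 4]
  [3, 3, 0, 4]
  [5, 2, 2, 0]

This is the Floyd-Warshall all-pairs shortest-path computation. For each intermediate vertex k = 0, 1, …, 3, update dist[i][j] ← min(dist[i][j], dist[i][k] + dist[k][j]). The final matrix gives, for each (i, j), the minimum total weight of any directed path from i to j (possibly empty when i = j).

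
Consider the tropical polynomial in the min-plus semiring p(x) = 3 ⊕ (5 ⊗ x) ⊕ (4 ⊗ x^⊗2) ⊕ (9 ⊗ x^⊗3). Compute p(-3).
p(-3) = -2

A tropical monomial a ⊗ x^⊗i evaluates to a + i · x. Evaluating each term at x = -3:
  Term 0 contributes 3 + 0 · -3 = 3
  Term 1 contributes 5 + 1 · -3 = 2
  Term 2 contributes 4 + 2 · -3 = -2
  Term 3 contributes 9 + 3 · -3 = 0
p(-3) = ⊕ of these = min[3, 2, -2, 0] = -2.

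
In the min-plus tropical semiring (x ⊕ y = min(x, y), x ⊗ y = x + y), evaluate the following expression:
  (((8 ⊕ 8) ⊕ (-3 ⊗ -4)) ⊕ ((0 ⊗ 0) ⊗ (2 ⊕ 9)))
(((8 ⊕ 8) ⊕ (-3 ⊗ -4)) ⊕ ((0 ⊗ 0) ⊗ (2 ⊕ 9))) = -7

Expand innermost to outermost. Recall ⊕ takes the minimum of its arguments and ⊗ takes their sum. Working out the expression (((8 ⊕ 8) ⊕ (-3 ⊗ -4)) ⊕ ((0 ⊗ 0) ⊗ (2 ⊕ 9))) gives -7.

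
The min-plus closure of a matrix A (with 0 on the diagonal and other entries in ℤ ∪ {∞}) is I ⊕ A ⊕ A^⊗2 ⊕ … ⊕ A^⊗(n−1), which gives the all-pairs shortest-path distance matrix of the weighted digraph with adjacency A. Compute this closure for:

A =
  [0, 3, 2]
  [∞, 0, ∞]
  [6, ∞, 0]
Closure =
  [0, 3, 2]
  [∞, 0, ∞]
  [6, 9, 0]

This is the Floyd-Warshall all-pairs shortest-path computation. For each intermediate vertex k = 0, 1, …, 2, update dist[i][j] ← min(dist[i][j], dist[i][k] + dist[k][j]). The final matrix gives, for each (i, j), the minimum total weight of any directed path from i to j (possibly empty when i = j).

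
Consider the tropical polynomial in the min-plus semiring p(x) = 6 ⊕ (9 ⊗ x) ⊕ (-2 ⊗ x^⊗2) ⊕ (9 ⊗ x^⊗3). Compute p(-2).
p(-2) = -6

A tropical monomial a ⊗ x^⊗i evaluates to a + i · x. Evaluating each term at x = -2:
  Term 0 contributes 6 + 0 · -2 = 6
  Term 1 contributes 9 + 1 · -2 = 7
  Term 2 contributes -2 + 2 · -2 = -6
  Term 3 contributes 9 + 3 · -2 = 3
p(-2) = ⊕ of these = min[6, 7, -6, 3] = -6.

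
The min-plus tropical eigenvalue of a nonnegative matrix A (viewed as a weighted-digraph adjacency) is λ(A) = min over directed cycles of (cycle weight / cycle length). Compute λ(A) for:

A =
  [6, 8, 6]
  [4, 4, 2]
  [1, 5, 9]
λ(A) = 7/2

Enumerate directed cycles and compute their means (weight / length). Sample:
  cycle 0 → 0: weight = 6, length = 1, mean = 6/1 ≈ 6.000
  cycle 1 → 1: weight = 4, length = 1, mean = 4/1 ≈ 4.000
  cycle 2 → 2: weight = 9, length = 1, mean = 9/1 ≈ 9.000
  cycle 0 → 1 → 0: weight = 12, length = 2, mean = 12/2 ≈ 6.000
  cycle 0 → 2 → 0: weight = 7, length = 2, mean = 7/2 ≈ 3.500
  cycle 1 → 0 → 1: weight = 12, length = 2, mean = 12/2 ≈ 6.000
Minimum mean = 3.500, attained e.g. along the cycle 0 → 2 → 0 with weight 7 and length 2. So λ(A) = 7/2 = 7/2.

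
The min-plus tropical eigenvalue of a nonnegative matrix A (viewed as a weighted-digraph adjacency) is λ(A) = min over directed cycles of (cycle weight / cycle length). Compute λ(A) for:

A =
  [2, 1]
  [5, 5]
λ(A) = 2

Enumerate directed cycles and compute their means (weight / length). Sample:
  cycle 0 → 0: weight = 2, length = 1, mean = 2/1 ≈ 2.000
  cycle 1 → 1: weight = 5, length = 1, mean = 5/1 ≈ 5.000
  cycle 0 → 1 → 0: weight = 6, length = 2, mean = 6/2 ≈ 3.000
  cycle 1 → 0 → 1: weight = 6, length = 2, mean = 6/2 ≈ 3.000
Minimum mean = 2.000, attained e.g. along the cycle 0 → 0 with weight 2 and length 1. So λ(A) = 2/1 = 2.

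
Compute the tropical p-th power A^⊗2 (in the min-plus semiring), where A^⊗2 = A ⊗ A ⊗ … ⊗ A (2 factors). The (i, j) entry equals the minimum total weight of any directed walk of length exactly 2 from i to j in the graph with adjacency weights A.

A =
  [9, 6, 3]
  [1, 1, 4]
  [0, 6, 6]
A^⊗2 =
  [3, 7, 9]
  [2, 2, 4]
  [6, 6, 3]

Each entry (A^⊗2)_ij equals the minimum over all length-2 walks i = v_0 → v_1 → … → v_2 = j of Σ_t A[v_t][v_{t+1}]. For example, for (i, j) = (0, 2) we minimise over 3 possible intermediate vertex sequences; the minimum is 9, attained along the walk 0 → 2 → 2.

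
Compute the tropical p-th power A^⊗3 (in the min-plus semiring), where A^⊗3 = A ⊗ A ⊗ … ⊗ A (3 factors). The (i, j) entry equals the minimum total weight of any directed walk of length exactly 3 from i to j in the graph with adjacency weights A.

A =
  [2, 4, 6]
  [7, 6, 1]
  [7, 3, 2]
A^⊗3 =
  [6, 8, 7]
  [10, 6, 5]
  [11, 7, 6]

Each entry (A^⊗3)_ij equals the minimum over all length-3 walks i = v_0 → v_1 → … → v_3 = j of Σ_t A[v_t][v_{t+1}]. For example, for (i, j) = (0, 2) we minimise over 9 possible intermediate vertex sequences; the minimum is 7, attained along the walk 0 → 0 → 1 → 2.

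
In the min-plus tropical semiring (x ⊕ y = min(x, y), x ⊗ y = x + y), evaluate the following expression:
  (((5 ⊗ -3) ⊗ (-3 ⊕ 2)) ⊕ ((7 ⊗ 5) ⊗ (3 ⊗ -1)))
(((5 ⊗ -3) ⊗ (-3 ⊕ 2)) ⊕ ((7 ⊗ 5) ⊗ (3 ⊗ -1))) = -1

Expand innermost to outermost. Recall ⊕ takes the minimum of its arguments and ⊗ takes their sum. Working out the expression (((5 ⊗ -3) ⊗ (-3 ⊕ 2)) ⊕ ((7 ⊗ 5) ⊗ (3 ⊗ -1))) gives -1.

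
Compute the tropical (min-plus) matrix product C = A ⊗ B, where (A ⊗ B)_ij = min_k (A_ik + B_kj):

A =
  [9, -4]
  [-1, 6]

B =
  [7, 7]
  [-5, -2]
A ⊗ B =
  [-9, -6]
  [1, 4]

Apply the min-plus product entry-by-entry:
  C[0][0] = min over k of (A[0][0] + B[0][0] = 9 + 7 = 16, A[0][1] + B[1][0] = -4 + -5 = -9) = -9 (attained at k = 1)
  C[0][1] = min over k of (A[0][0] + B[0][1] = 9 + 7 = 16, A[0][1] + B[1][1] = -4 + -2 = -6) = -6 (attained at k = 1)
  C[1][0] = min over k of (A[1][0] + B[0][0] = -1 + 7 = 6, A[1][1] + B[1][0] = 6 + -5 = 1) = 1 (attained at k = 1)
  C[1][1] = min over k of (A[1][0] + B[0][1] = -1 + 7 = 6, A[1][1] + B[1][1] = 6 + -2 = 4) = 4 (attained at k = 1)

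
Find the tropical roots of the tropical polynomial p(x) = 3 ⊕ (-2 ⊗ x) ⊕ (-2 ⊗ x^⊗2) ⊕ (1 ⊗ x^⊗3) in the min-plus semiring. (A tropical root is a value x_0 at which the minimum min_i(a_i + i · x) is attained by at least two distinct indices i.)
Roots: {-3, 0, 5}

Each tropical root is a break point of the lower envelope of the lines y = a_i + i · x (there are 4 lines, with slopes 0, 1, ..., 3). Only the lines that attain the minimum somewhere contribute to roots; other lines are dominated. Here the surviving (envelope) indices are i = 3, i = 2, i = 1, i = 0.
Intersections between consecutive envelope lines give the roots: for adjacent envelope indices i < j the intersection is x = (a_i − a_j) / (j − i). Reading off the sorted break points: {-3, 0, 5}.
Verification: at each break x_0, at least two indices attain the minimum of min_i(a_i + i · x_0).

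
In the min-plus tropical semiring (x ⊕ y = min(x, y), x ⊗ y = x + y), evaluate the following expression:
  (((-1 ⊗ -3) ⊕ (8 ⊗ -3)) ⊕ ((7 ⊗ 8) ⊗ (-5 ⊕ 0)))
(((-1 ⊗ -3) ⊕ (8 ⊗ -3)) ⊕ ((7 ⊗ 8) ⊗ (-5 ⊕ 0))) = -4

Expand innermost to outermost. Recall ⊕ takes the minimum of its arguments and ⊗ takes their sum. Working out the expression (((-1 ⊗ -3) ⊕ (8 ⊗ -3)) ⊕ ((7 ⊗ 8) ⊗ (-5 ⊕ 0))) gives -4.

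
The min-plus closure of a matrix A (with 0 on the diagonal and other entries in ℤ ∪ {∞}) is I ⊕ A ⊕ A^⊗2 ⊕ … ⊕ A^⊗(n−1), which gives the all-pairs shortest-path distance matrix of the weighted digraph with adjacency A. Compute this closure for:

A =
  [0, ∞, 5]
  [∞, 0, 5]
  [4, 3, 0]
Closure =
  [0, 8, 5]
  [9, 0, 5]
  [4, 3, 0]

This is the Floyd-Warshall all-pairs shortest-path computation. For each intermediate vertex k = 0, 1, …, 2, update dist[i][j] ← min(dist[i][j], dist[i][k] + dist[k][j]). The final matrix gives, for each (i, j), the minimum total weight of any directed path from i to j (possibly empty when i = j).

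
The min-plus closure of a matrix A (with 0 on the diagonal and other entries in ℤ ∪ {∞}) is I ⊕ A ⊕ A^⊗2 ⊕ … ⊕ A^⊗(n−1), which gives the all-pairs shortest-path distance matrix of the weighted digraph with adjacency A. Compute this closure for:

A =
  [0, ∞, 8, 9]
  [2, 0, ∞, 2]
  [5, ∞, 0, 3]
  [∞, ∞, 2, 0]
Closure =
  [0, ∞, 8, 9]
  [2, 0, 4, 2]
  [5, ∞, 0, 3]
  [7, ∞, 2, 0]

This is the Floyd-Warshall all-pairs shortest-path computation. For each intermediate vertex k = 0, 1, …, 3, update dist[i][j] ← min(dist[i][j], dist[i][k] + dist[k][j]). The final matrix gives, for each (i, j), the minimum total weight of any directed path from i to j (possibly empty when i = j).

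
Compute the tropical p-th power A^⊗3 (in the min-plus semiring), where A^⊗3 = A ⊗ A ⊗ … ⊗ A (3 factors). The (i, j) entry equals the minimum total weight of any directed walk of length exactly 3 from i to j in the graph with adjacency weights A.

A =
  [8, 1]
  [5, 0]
A^⊗3 =
  [6, 1]
  [5, 0]

Each entry (A^⊗3)_ij equals the minimum over all length-3 walks i = v_0 → v_1 → … → v_3 = j of Σ_t A[v_t][v_{t+1}]. For example, for (i, j) = (0, 1) we minimise over 4 possible intermediate vertex sequences; the minimum is 1, attained along the walk 0 → 1 → 1 → 1.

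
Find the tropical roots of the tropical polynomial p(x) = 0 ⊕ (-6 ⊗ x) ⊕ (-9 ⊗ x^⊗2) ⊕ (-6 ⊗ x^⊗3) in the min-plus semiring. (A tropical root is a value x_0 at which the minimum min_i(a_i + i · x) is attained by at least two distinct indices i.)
Roots: {-3, 3, 6}

Each tropical root is a break point of the lower envelope of the lines y = a_i + i · x (there are 4 lines, with slopes 0, 1, ..., 3). Only the lines that attain the minimum somewhere contribute to roots; other lines are dominated. Here the surviving (envelope) indices are i = 3, i = 2, i = 1, i = 0.
Intersections between consecutive envelope lines give the roots: for adjacent envelope indices i < j the intersection is x = (a_i − a_j) / (j − i). Reading off the sorted break points: {-3, 3, 6}.
Verification: at each break x_0, at least two indices attain the minimum of min_i(a_i + i · x_0).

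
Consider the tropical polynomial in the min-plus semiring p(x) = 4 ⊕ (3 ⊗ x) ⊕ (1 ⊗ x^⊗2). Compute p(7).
p(7) = 4

A tropical monomial a ⊗ x^⊗i evaluates to a + i · x. Evaluating each term at x = 7:
  Term 0 contributes 4 + 0 · 7 = 4
  Term 1 contributes 3 + 1 · 7 = 10
  Term 2 contributes 1 + 2 · 7 = 15
p(7) = ⊕ of these = min[4, 10, 15] = 4.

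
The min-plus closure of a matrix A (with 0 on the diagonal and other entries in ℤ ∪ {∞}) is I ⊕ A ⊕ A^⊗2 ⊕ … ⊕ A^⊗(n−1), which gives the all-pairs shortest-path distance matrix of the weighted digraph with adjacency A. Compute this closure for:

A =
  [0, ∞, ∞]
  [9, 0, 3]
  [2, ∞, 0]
Closure =
  [0, ∞, ∞]
  [5, 0, 3]
  [2, ∞, 0]

This is the Floyd-Warshall all-pairs shortest-path computation. For each intermediate vertex k = 0, 1, …, 2, update dist[i][j] ← min(dist[i][j], dist[i][k] + dist[k][j]). The final matrix gives, for each (i, j), the minimum total weight of any directed path from i to j (possibly empty when i = j).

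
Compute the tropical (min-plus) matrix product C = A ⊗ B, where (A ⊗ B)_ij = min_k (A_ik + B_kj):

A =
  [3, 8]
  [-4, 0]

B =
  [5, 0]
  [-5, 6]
A ⊗ B =
  [3, 3]
  [-5, -4]

Apply the min-plus product entry-by-entry:
  C[0][0] = min over k of (A[0][0] + B[0][0] = 3 + 5 = 8, A[0][1] + B[1][0] = 8 + -5 = 3) = 3 (attained at k = 1)
  C[0][1] = min over k of (A[0][0] + B[0][1] = 3 + 0 = 3, A[0][1] + B[1][1] = 8 + 6 = 14) = 3 (attained at k = 0)
  C[1][0] = min over k of (A[1][0] + B[0][0] = -4 + 5 = 1, A[1][1] + B[1][0] = 0 + -5 = -5) = -5 (attained at k = 1)
  C[1][1] = min over k of (A[1][0] + B[0][1] = -4 + 0 = -4, A[1][1] + B[1][1] = 0 + 6 = 6) = -4 (attained at k = 0)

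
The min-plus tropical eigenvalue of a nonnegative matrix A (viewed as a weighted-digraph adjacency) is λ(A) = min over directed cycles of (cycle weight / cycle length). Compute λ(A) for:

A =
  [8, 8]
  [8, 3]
λ(A) = 3

Enumerate directed cycles and compute their means (weight / length). Sample:
  cycle 0 → 0: weight = 8, length = 1, mean = 8/1 ≈ 8.000
  cycle 1 → 1: weight = 3, length = 1, mean = 3/1 ≈ 3.000
  cycle 0 → 1 → 0: weight = 16, length = 2, mean = 16/2 ≈ 8.000
  cycle 1 → 0 → 1: weight = 16, length = 2, mean = 16/2 ≈ 8.000
Minimum mean = 3.000, attained e.g. along the cycle 1 → 1 with weight 3 and length 1. So λ(A) = 3/1 = 3.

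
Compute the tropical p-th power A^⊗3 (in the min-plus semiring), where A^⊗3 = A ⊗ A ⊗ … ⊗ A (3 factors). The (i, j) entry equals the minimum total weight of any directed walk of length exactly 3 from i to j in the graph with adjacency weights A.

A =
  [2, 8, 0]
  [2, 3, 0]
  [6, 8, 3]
A^⊗3 =
  [6, 10, 4]
  [6, 9, 4]
  [10, 14, 8]

Each entry (A^⊗3)_ij equals the minimum over all length-3 walks i = v_0 → v_1 → … → v_3 = j of Σ_t A[v_t][v_{t+1}]. For example, for (i, j) = (0, 2) we minimise over 9 possible intermediate vertex sequences; the minimum is 4, attained along the walk 0 → 0 → 0 → 2.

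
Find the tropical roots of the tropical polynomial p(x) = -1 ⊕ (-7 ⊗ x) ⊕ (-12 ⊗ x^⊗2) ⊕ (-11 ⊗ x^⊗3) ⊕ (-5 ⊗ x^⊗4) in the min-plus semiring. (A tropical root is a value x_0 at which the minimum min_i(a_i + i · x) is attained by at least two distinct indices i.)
Roots: {-6, -1, 5, 6}

Each tropical root is a break point of the lower envelope of the lines y = a_i + i · x (there are 5 lines, with slopes 0, 1, ..., 4). Only the lines that attain the minimum somewhere contribute to roots; other lines are dominated. Here the surviving (envelope) indices are i = 4, i = 3, i = 2, i = 1, i = 0.
Intersections between consecutive envelope lines give the roots: for adjacent envelope indices i < j the intersection is x = (a_i − a_j) / (j − i). Reading off the sorted break points: {-6, -1, 5, 6}.
Verification: at each break x_0, at least two indices attain the minimum of min_i(a_i + i · x_0).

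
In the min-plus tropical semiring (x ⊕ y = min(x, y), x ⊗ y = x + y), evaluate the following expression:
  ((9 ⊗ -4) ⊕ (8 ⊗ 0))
((9 ⊗ -4) ⊕ (8 ⊗ 0)) = 5

Expand innermost to outermost. Recall ⊕ takes the minimum of its arguments and ⊗ takes their sum. Working out the expression ((9 ⊗ -4) ⊕ (8 ⊗ 0)) gives 5.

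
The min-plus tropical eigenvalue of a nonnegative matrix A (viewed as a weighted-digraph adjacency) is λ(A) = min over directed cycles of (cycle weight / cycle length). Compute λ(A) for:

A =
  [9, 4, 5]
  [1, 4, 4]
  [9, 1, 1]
λ(A) = 1

Enumerate directed cycles and compute their means (weight / length). Sample:
  cycle 0 → 0: weight = 9, length = 1, mean = 9/1 ≈ 9.000
  cycle 1 → 1: weight = 4, length = 1, mean = 4/1 ≈ 4.000
  cycle 2 → 2: weight = 1, length = 1, mean = 1/1 ≈ 1.000
  cycle 0 → 1 → 0: weight = 5, length = 2, mean = 5/2 ≈ 2.500
  cycle 0 → 2 → 0: weight = 14, length = 2, mean = 14/2 ≈ 7.000
  cycle 1 → 0 → 1: weight = 5, length = 2, mean = 5/2 ≈ 2.500
Minimum mean = 1.000, attained e.g. along the cycle 2 → 2 with weight 1 and length 1. So λ(A) = 1/1 = 1.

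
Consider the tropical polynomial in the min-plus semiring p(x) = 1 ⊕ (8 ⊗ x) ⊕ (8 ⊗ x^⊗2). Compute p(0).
p(0) = 1

A tropical monomial a ⊗ x^⊗i evaluates to a + i · x. Evaluating each term at x = 0:
  Term 0 contributes 1 + 0 · 0 = 1
  Term 1 contributes 8 + 1 · 0 = 8
  Term 2 contributes 8 + 2 · 0 = 8
p(0) = ⊕ of these = min[1, 8, 8] = 1.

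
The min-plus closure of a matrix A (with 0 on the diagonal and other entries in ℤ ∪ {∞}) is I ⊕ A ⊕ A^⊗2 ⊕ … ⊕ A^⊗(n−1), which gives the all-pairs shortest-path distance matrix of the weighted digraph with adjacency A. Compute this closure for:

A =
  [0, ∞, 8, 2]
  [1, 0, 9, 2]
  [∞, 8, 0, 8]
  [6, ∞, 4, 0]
Closure =
  [0, 14, 6, 2]
  [1, 0, 6, 2]
  [9, 8, 0, 8]
  [6, 12, 4, 0]

This is the Floyd-Warshall all-pairs shortest-path computation. For each intermediate vertex k = 0, 1, …, 3, update dist[i][j] ← min(dist[i][j], dist[i][k] + dist[k][j]). The final matrix gives, for each (i, j), the minimum total weight of any directed path from i to j (possibly empty when i = j).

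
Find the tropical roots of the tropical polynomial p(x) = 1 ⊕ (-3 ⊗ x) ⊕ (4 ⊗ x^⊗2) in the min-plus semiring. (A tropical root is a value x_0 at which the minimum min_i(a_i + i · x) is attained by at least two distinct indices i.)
Roots: {-7, 4}

Each tropical root is a break point of the lower envelope of the lines y = a_i + i · x (there are 3 lines, with slopes 0, 1, ..., 2). Only the lines that attain the minimum somewhere contribute to roots; other lines are dominated. Here the surviving (envelope) indices are i = 2, i = 1, i = 0.
Intersections between consecutive envelope lines give the roots: for adjacent envelope indices i < j the intersection is x = (a_i − a_j) / (j − i). Reading off the sorted break points: {-7, 4}.
Verification: at each break x_0, at least two indices attain the minimum of min_i(a_i + i · x_0).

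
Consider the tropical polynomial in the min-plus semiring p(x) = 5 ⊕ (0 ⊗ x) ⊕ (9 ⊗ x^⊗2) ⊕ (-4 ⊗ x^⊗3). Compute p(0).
p(0) = -4

A tropical monomial a ⊗ x^⊗i evaluates to a + i · x. Evaluating each term at x = 0:
  Term 0 contributes 5 + 0 · 0 = 5
  Term 1 contributes 0 + 1 · 0 = 0
  Term 2 contributes 9 + 2 · 0 = 9
  Term 3 contributes -4 + 3 · 0 = -4
p(0) = ⊕ of these = min[5, 0, 9, -4] = -4.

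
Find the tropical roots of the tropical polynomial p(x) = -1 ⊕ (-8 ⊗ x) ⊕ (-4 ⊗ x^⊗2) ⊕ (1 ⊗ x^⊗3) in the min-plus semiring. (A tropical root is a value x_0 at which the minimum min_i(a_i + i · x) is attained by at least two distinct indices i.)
Roots: {-5, -4, 7}

Each tropical root is a break point of the lower envelope of the lines y = a_i + i · x (there are 4 lines, with slopes 0, 1, ..., 3). Only the lines that attain the minimum somewhere contribute to roots; other lines are dominated. Here the surviving (envelope) indices are i = 3, i = 2, i = 1, i = 0.
Intersections between consecutive envelope lines give the roots: for adjacent envelope indices i < j the intersection is x = (a_i − a_j) / (j − i). Reading off the sorted break points: {-5, -4, 7}.
Verification: at each break x_0, at least two indices attain the minimum of min_i(a_i + i · x_0).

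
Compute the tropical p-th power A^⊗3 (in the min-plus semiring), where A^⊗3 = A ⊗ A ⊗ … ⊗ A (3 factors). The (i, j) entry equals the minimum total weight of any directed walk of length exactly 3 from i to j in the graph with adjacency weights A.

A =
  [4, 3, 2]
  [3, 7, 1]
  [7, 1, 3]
A^⊗3 =
  [6, 5, 4]
  [5, 5, 3]
  [7, 3, 5]

Each entry (A^⊗3)_ij equals the minimum over all length-3 walks i = v_0 → v_1 → … → v_3 = j of Σ_t A[v_t][v_{t+1}]. For example, for (i, j) = (0, 2) we minimise over 9 possible intermediate vertex sequences; the minimum is 4, attained along the walk 0 → 2 → 1 → 2.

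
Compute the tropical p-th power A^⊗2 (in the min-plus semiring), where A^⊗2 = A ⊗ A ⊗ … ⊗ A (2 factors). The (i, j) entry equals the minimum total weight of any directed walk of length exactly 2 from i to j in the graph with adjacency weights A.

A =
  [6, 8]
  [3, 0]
A^⊗2 =
  [11, 8]
  [3, 0]

Each entry (A^⊗2)_ij equals the minimum over all length-2 walks i = v_0 → v_1 → … → v_2 = j of Σ_t A[v_t][v_{t+1}]. For example, for (i, j) = (0, 1) we minimise over 2 possible intermediate vertex sequences; the minimum is 8, attained along the walk 0 → 1 → 1.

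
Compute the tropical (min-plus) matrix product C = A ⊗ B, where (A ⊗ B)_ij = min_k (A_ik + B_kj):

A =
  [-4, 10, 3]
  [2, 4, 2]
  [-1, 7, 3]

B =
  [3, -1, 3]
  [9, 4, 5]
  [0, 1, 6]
A ⊗ B =
  [-1, -5, -1]
  [2, 1, 5]
  [2, -2, 2]

Apply the min-plus product entry-by-entry:
  C[0][0] = min over k of (A[0][0] + B[0][0] = -4 + 3 = -1, A[0][1] + B[1][0] = 10 + 9 = 19, A[0][2] + B[2][0] = 3 + 0 = 3) = -1 (attained at k = 0)
  C[0][1] = min over k of (A[0][0] + B[0][1] = -4 + -1 = -5, A[0][1] + B[1][1] = 10 + 4 = 14, A[0][2] + B[2][1] = 3 + 1 = 4) = -5 (attained at k = 0)
  C[0][2] = min over k of (A[0][0] + B[0][2] = -4 + 3 = -1, A[0][1] + B[1][2] = 10 + 5 = 15, A[0][2] + B[2][2] = 3 + 6 = 9) = -1 (attained at k = 0)
  C[1][0] = min over k of (A[1][0] + B[0][0] = 2 + 3 = 5, A[1][1] + B[1][0] = 4 + 9 = 13, A[1][2] + B[2][0] = 2 + 0 = 2) = 2 (attained at k = 2)
  C[1][1] = min over k of (A[1][0] + B[0][1] = 2 + -1 = 1, A[1][1] + B[1][1] = 4 + 4 = 8, A[1][2] + B[2][1] = 2 + 1 = 3) = 1 (attained at k = 0)
  C[1][2] = min over k of (A[1][0] + B[0][2] = 2 + 3 = 5, A[1][1] + B[1][2] = 4 + 5 = 9, A[1][2] + B[2][2] = 2 + 6 = 8) = 5 (attained at k = 0)
  C[2][0] = min over k of (A[2][0] + B[0][0] = -1 + 3 = 2, A[2][1] + B[1][0] = 7 + 9 = 16, A[2][2] + B[2][0] = 3 + 0 = 3) = 2 (attained at k = 0)
  C[2][1] = min over k of (A[2][0] + B[0][1] = -1 + -1 = -2, A[2][1] + B[1][1] = 7 + 4 = 11, A[2][2] + B[2][1] = 3 + 1 = 4) = -2 (attained at k = 0)
  C[2][2] = min over k of (A[2][0] + B[0][2] = -1 + 3 = 2, A[2][1] + B[1][2] = 7 + 5 = 12, A[2][2] + B[2][2] = 3 + 6 = 9) = 2 (attained at k = 0)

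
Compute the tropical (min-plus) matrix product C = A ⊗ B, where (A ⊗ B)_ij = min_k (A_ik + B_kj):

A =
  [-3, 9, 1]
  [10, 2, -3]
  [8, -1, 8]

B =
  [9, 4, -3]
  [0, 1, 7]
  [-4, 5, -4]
A ⊗ B =
  [-3, 1, -6]
  [-7, 2, -7]
  [-1, 0, 4]

Apply the min-plus product entry-by-entry:
  C[0][0] = min over k of (A[0][0] + B[0][0] = -3 + 9 = 6, A[0][1] + B[1][0] = 9 + 0 = 9, A[0][2] + B[2][0] = 1 + -4 = -3) = -3 (attained at k = 2)
  C[0][1] = min over k of (A[0][0] + B[0][1] = -3 + 4 = 1, A[0][1] + B[1][1] = 9 + 1 = 10, A[0][2] + B[2][1] = 1 + 5 = 6) = 1 (attained at k = 0)
  C[0][2] = min over k of (A[0][0] + B[0][2] = -3 + -3 = -6, A[0][1] + B[1][2] = 9 + 7 = 16, A[0][2] + B[2][2] = 1 + -4 = -3) = -6 (attained at k = 0)
  C[1][0] = min over k of (A[1][0] + B[0][0] = 10 + 9 = 19, A[1][1] + B[1][0] = 2 + 0 = 2, A[1][2] + B[2][0] = -3 + -4 = -7) = -7 (attained at k = 2)
  C[1][1] = min over k of (A[1][0] + B[0][1] = 10 + 4 = 14, A[1][1] + B[1][1] = 2 + 1 = 3, A[1][2] + B[2][1] = -3 + 5 = 2) = 2 (attained at k = 2)
  C[1][2] = min over k of (A[1][0] + B[0][2] = 10 + -3 = 7, A[1][1] + B[1][2] = 2 + 7 = 9, A[1][2] + B[2][2] = -3 + -4 = -7) = -7 (attained at k = 2)
  C[2][0] = min over k of (A[2][0] + B[0][0] = 8 + 9 = 17, A[2][1] + B[1][0] = -1 + 0 = -1, A[2][2] + B[2][0] = 8 + -4 = 4) = -1 (attained at k = 1)
  C[2][1] = min over k of (A[2][0] + B[0][1] = 8 + 4 = 12, A[2][1] + B[1][1] = -1 + 1 = 0, A[2][2] + B[2][1] = 8 + 5 = 13) = 0 (attained at k = 1)
  C[2][2] = min over k of (A[2][0] + B[0][2] = 8 + -3 = 5, A[2][1] + B[1][2] = -1 + 7 = 6, A[2][2] + B[2][2] = 8 + -4 = 4) = 4 (attained at k = 2)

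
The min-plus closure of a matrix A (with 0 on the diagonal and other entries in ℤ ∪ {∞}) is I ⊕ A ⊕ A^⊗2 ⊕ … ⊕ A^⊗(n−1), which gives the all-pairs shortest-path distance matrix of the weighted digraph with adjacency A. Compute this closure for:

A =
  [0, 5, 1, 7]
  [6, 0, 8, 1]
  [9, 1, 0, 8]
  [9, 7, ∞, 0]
Closure =
  [0, 2, 1, 3]
  [6, 0, 7, 1]
  [7, 1, 0, 2]
  [9, 7, 10, 0]

This is the Floyd-Warshall all-pairs shortest-path computation. For each intermediate vertex k = 0, 1, …, 3, update dist[i][j] ← min(dist[i][j], dist[i][k] + dist[k][j]). The final matrix gives, for each (i, j), the minimum total weight of any directed path from i to j (possibly empty when i = j).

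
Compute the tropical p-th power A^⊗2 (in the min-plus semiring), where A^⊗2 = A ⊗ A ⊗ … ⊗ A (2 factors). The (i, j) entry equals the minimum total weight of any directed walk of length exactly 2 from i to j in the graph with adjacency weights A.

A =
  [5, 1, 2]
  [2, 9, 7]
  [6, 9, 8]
A^⊗2 =
  [3, 6, 7]
  [7, 3, 4]
  [11, 7, 8]

Each entry (A^⊗2)_ij equals the minimum over all length-2 walks i = v_0 → v_1 → … → v_2 = j of Σ_t A[v_t][v_{t+1}]. For example, for (i, j) = (0, 2) we minimise over 3 possible intermediate vertex sequences; the minimum is 7, attained along the walk 0 → 0 → 2.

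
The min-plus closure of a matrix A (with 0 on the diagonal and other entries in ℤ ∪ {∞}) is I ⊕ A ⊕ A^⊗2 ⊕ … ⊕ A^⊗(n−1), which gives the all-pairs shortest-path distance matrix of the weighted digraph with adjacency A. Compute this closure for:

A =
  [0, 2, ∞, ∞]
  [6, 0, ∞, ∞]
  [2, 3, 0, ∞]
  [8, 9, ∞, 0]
Closure =
  [0, 2, ∞, ∞]
  [6, 0, ∞, ∞]
  [2, 3, 0, ∞]
  [8, 9, ∞, 0]

This is the Floyd-Warshall all-pairs shortest-path computation. For each intermediate vertex k = 0, 1, …, 3, update dist[i][j] ← min(dist[i][j], dist[i][k] + dist[k][j]). The final matrix gives, for each (i, j), the minimum total weight of any directed path from i to j (possibly empty when i = j).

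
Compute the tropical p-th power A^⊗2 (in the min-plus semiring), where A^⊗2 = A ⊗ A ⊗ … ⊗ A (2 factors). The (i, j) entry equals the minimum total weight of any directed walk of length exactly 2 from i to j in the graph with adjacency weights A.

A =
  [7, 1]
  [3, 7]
A^⊗2 =
  [4, 8]
  [10, 4]

Each entry (A^⊗2)_ij equals the minimum over all length-2 walks i = v_0 → v_1 → … → v_2 = j of Σ_t A[v_t][v_{t+1}]. For example, for (i, j) = (0, 1) we minimise over 2 possible intermediate vertex sequences; the minimum is 8, attained along the walk 0 → 0 → 1.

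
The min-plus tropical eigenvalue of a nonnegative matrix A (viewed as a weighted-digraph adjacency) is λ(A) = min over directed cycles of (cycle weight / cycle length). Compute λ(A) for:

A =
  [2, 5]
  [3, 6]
λ(A) = 2

Enumerate directed cycles and compute their means (weight / length). Sample:
  cycle 0 → 0: weight = 2, length = 1, mean = 2/1 ≈ 2.000
  cycle 1 → 1: weight = 6, length = 1, mean = 6/1 ≈ 6.000
  cycle 0 → 1 → 0: weight = 8, length = 2, mean = 8/2 ≈ 4.000
  cycle 1 → 0 → 1: weight = 8, length = 2, mean = 8/2 ≈ 4.000
Minimum mean = 2.000, attained e.g. along the cycle 0 → 0 with weight 2 and length 1. So λ(A) = 2/1 = 2.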